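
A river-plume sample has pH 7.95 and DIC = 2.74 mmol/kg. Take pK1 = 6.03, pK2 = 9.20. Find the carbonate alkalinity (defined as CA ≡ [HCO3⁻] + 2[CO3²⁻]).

CA = 2.85 mmol/kg

CA = [HCO3⁻] + 2[CO3²⁻] = (α₁ + 2α₂)·DIC
At pH 7.95: [H⁺]/K1 = 10^-1.92 = 0.012023, K2/[H⁺] = 10^-1.25 = 0.056234
α₁ = 1/(1 + 0.012023 + 0.056234) = 1/1.0683 = 0.9361; α₂ = α₁·K2/[H⁺] = 0.05264
α₁ + 2α₂ = 1.0414
CA = 1.0414 × 2.74 = 2.85 mmol/kg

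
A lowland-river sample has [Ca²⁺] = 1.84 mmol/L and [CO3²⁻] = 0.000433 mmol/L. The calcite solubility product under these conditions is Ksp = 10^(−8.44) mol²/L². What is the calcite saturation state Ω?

Ksp = 10^(−8.44) = 3.631×10^-9
Ω = [Ca²⁺][CO3²⁻]/Ksp = (1.84×10^-3)(0.000433×10^-3) / 3.631×10^-9 = 0.219

Ω = 0.219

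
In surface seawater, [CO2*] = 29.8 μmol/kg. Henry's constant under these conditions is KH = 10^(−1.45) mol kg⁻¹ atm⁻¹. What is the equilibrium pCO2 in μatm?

pCO2 = 840 μatm

KH = 10^(−1.45) = 3.548×10^-2 mol kg⁻¹ atm⁻¹
pCO2 = [CO2*]/KH = 29.8×10^-6 / 3.548×10^-2 = 8.40×10^-4 atm = 840 μatm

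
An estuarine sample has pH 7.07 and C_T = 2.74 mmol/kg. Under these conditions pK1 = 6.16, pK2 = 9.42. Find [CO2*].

[CO2*] = 0.299 mmol/kg

α₀ = 1 / (1 + K1/[H⁺] + K1K2/[H⁺]²) = 1 / (1 + 10^+0.91 + 10^-1.44)
   = 1 / (1 + 8.1283 + 0.036308) = 1/9.1646 = 0.1091
[CO2*] = α₀ × DIC = 0.1091 × 2.74 = 0.299 mmol/kg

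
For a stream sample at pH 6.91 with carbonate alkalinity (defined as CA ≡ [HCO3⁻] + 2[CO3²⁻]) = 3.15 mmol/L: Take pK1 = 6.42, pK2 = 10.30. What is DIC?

DIC = 4.17 mmol/L

CA = [HCO3⁻] + 2[CO3²⁻] = (α₁ + 2α₂)·DIC
At pH 6.91: [H⁺]/K1 = 10^-0.49 = 0.32359, K2/[H⁺] = 10^-3.39 = 0.00040738
α₁ = 1/(1 + 0.32359 + 0.00040738) = 1/1.3240 = 0.7553; α₂ = α₁·K2/[H⁺] = 0.0003077
α₁ + 2α₂ = 0.7559
DIC = CA / (α₁ + 2α₂) = 3.15 / 0.7559 = 4.17 mmol/L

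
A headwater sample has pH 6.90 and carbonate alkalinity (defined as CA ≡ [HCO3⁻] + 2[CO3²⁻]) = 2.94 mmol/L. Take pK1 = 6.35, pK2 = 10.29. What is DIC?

DIC = 3.77 mmol/L

CA = [HCO3⁻] + 2[CO3²⁻] = (α₁ + 2α₂)·DIC
At pH 6.90: [H⁺]/K1 = 10^-0.55 = 0.28184, K2/[H⁺] = 10^-3.39 = 0.00040738
α₁ = 1/(1 + 0.28184 + 0.00040738) = 1/1.2822 = 0.7799; α₂ = α₁·K2/[H⁺] = 0.0003177
α₁ + 2α₂ = 0.7805
DIC = CA / (α₁ + 2α₂) = 2.94 / 0.7805 = 3.77 mmol/L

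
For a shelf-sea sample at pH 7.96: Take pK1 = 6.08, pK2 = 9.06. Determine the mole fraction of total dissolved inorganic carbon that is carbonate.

α₂ = 0.0727

α₂ = 1 / (1 + [H⁺]/K2 + [H⁺]²/(K1K2)) = 1 / (1 + 10^+1.10 + 10^-0.78)
   = 1 / (1 + 12.589 + 0.16596) = 1/13.755 = 0.07270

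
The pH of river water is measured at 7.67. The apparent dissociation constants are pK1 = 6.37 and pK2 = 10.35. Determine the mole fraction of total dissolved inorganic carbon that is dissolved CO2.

α₀ = 0.0476

α₀ = 1 / (1 + K1/[H⁺] + K1K2/[H⁺]²) = 1 / (1 + 10^+1.30 + 10^-1.38)
   = 1 / (1 + 19.953 + 0.041687) = 1/20.994 = 0.04763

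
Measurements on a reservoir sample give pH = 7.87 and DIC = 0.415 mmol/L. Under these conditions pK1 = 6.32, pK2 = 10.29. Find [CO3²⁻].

[CO3²⁻] = 1.53 μmol/L

α₂ = 1 / (1 + [H⁺]/K2 + [H⁺]²/(K1K2)) = 1 / (1 + 10^+2.42 + 10^+0.87)
   = 1 / (1 + 263.03 + 7.4131) = 1/271.44 = 0.003684
[CO3²⁻] = α₂ × DIC = 0.003684 × 0.415 = 0.00153 mmol/L = 1.53 μmol/L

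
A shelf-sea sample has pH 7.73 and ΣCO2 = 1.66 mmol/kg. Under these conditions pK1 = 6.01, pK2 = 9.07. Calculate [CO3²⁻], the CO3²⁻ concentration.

[CO3²⁻] = 0.0713 mmol/kg

α₂ = 1 / (1 + [H⁺]/K2 + [H⁺]²/(K1K2)) = 1 / (1 + 10^+1.34 + 10^-0.38)
   = 1 / (1 + 21.878 + 0.41687) = 1/23.294 = 0.04293
[CO3²⁻] = α₂ × DIC = 0.04293 × 1.66 = 0.0713 mmol/kg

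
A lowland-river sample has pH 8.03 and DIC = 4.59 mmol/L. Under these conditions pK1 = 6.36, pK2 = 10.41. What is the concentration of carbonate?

[CO3²⁻] = 18.7 μmol/L

α₂ = 1 / (1 + [H⁺]/K2 + [H⁺]²/(K1K2)) = 1 / (1 + 10^+2.38 + 10^+0.71)
   = 1 / (1 + 239.88 + 5.1286) = 1/246.01 = 0.004065
[CO3²⁻] = α₂ × DIC = 0.004065 × 4.59 = 0.0187 mmol/L = 18.7 μmol/L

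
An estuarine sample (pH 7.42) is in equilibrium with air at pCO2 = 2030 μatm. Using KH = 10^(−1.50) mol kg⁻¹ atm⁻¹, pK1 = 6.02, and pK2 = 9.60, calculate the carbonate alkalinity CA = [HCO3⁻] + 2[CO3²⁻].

CA = 1.63 mmol/kg

[CO2*] = KH · pCO2 = 10^(−1.50) × 2030×10^-6 = 6.419×10^-5 mol/kg
α₀ = 1/(1 + K1/[H⁺] + K1K2/[H⁺]²) = 1/(1 + 10^+1.40 + 10^-0.78) = 0.03804
DIC = [CO2*]/α₀ = 6.419×10^-5 / 0.03804 = 1.687 mmol/kg
CA = (α₁ + 2α₂)·DIC = (0.9556 + 2×0.006314) × 1.687 = 1.63 mmol/kg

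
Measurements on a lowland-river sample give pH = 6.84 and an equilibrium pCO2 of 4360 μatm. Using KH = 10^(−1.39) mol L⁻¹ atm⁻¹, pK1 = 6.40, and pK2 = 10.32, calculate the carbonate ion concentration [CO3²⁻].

[CO3²⁻] = 0.162 μmol/L

[CO2*] = KH · pCO2 = 10^(−1.39) × 4360×10^-6 = 1.776×10^-4 mol/L
α₀ = 1/(1 + K1/[H⁺] + K1K2/[H⁺]²) = 1/(1 + 10^+0.44 + 10^-3.04) = 0.2663
DIC = [CO2*]/α₀ = 1.776×10^-4 / 0.2663 = 0.6670 mmol/L
[CO3²⁻] = α₂·DIC; α₂ = 0.0002429, so [CO3²⁻] = 0.0002429 × 0.6670 = 0.000162 mmol/L = 0.162 μmol/L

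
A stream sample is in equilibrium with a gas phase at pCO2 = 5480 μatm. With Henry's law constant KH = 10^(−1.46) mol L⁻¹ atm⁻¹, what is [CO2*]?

KH = 10^(−1.46) = 3.467×10^-2 mol L⁻¹ atm⁻¹
[CO2*] = KH · pCO2 = 3.467×10^-2 × 5480×10^-6 atm = 1.90×10^-4 mol/L

[CO2*] = 190 μmol/L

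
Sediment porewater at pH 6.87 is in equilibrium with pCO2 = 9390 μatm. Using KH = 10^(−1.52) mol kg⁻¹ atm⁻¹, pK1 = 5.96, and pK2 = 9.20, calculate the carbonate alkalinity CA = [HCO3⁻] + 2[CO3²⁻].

CA = 2.33 mmol/kg

[CO2*] = KH · pCO2 = 10^(−1.52) × 9390×10^-6 = 2.836×10^-4 mol/kg
α₀ = 1/(1 + K1/[H⁺] + K1K2/[H⁺]²) = 1/(1 + 10^+0.91 + 10^-1.42) = 0.1091
DIC = [CO2*]/α₀ = 2.836×10^-4 / 0.1091 = 2.599 mmol/kg
CA = (α₁ + 2α₂)·DIC = (0.8868 + 2×0.004148) × 2.599 = 2.33 mmol/kg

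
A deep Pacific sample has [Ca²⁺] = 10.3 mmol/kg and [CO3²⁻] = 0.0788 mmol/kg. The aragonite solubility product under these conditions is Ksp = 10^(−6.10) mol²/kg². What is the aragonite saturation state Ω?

Ω = 1.02

Ksp = 10^(−6.10) = 7.943×10^-7
Ω = [Ca²⁺][CO3²⁻]/Ksp = (10.3×10^-3)(0.0788×10^-3) / 7.943×10^-7 = 1.02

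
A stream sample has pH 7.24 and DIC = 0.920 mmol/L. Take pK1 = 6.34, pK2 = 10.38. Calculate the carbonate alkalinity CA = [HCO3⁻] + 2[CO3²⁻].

CA = 0.818 mmol/L

CA = [HCO3⁻] + 2[CO3²⁻] = (α₁ + 2α₂)·DIC
At pH 7.24: [H⁺]/K1 = 10^-0.90 = 0.12589, K2/[H⁺] = 10^-3.14 = 0.00072444
α₁ = 1/(1 + 0.12589 + 0.00072444) = 1/1.1266 = 0.8876; α₂ = α₁·K2/[H⁺] = 0.0006430
α₁ + 2α₂ = 0.8889
CA = 0.8889 × 0.920 = 0.818 mmol/L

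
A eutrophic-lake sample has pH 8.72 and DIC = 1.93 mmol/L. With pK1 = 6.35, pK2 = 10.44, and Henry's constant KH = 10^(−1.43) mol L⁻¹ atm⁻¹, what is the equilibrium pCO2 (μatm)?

pCO2 = 217 μatm

α₀ = 1 / (1 + K1/[H⁺] + K1K2/[H⁺]²) = 1 / (1 + 10^+2.37 + 10^+0.65)
   = 1 / (1 + 234.42 + 4.4668) = 1/239.89 = 0.004169
[CO2*] = α₀ × DIC = 0.004169 × 1.93 = 0.008045 mmol/L = 8.045 μmol/L
pCO2 = [CO2*]/KH = 8.045×10^-6 / 3.715×10^-2 = 217 μatm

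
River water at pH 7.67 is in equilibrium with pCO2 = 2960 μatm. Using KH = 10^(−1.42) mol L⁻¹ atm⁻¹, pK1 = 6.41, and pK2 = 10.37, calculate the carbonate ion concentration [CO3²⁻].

[CO2*] = KH · pCO2 = 10^(−1.42) × 2960×10^-6 = 1.125×10^-4 mol/L
α₀ = 1/(1 + K1/[H⁺] + K1K2/[H⁺]²) = 1/(1 + 10^+1.26 + 10^-1.44) = 0.05199
DIC = [CO2*]/α₀ = 1.125×10^-4 / 0.05199 = 2.164 mmol/L
[CO3²⁻] = α₂·DIC; α₂ = 0.001888, so [CO3²⁻] = 0.001888 × 2.164 = 0.00409 mmol/L = 4.09 μmol/L

[CO3²⁻] = 4.09 μmol/L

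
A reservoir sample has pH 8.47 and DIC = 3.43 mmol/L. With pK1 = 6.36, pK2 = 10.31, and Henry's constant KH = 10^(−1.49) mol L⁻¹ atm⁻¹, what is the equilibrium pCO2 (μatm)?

pCO2 = 805 μatm

α₀ = 1 / (1 + K1/[H⁺] + K1K2/[H⁺]²) = 1 / (1 + 10^+2.11 + 10^+0.27)
   = 1 / (1 + 128.82 + 1.8621) = 1/131.69 = 0.007594
[CO2*] = α₀ × DIC = 0.007594 × 3.43 = 0.02605 mmol/L
pCO2 = [CO2*]/KH = 2.605×10^-5 / 3.236×10^-2 = 805 μatm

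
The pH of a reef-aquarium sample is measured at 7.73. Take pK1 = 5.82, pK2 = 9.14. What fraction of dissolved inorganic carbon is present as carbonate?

α₂ = 0.0370

α₂ = 1 / (1 + [H⁺]/K2 + [H⁺]²/(K1K2)) = 1 / (1 + 10^+1.41 + 10^-0.50)
   = 1 / (1 + 25.704 + 0.31623) = 1/27.020 = 0.03701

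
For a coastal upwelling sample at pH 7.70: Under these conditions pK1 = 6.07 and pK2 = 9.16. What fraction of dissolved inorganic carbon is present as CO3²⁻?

α₂ = 0.0328

α₂ = 1 / (1 + [H⁺]/K2 + [H⁺]²/(K1K2)) = 1 / (1 + 10^+1.46 + 10^-0.17)
   = 1 / (1 + 28.840 + 0.67608) = 1/30.516 = 0.03277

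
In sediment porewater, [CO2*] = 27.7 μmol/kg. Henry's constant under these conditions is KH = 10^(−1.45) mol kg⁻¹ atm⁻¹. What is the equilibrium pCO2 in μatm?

pCO2 = 781 μatm

KH = 10^(−1.45) = 3.548×10^-2 mol kg⁻¹ atm⁻¹
pCO2 = [CO2*]/KH = 27.7×10^-6 / 3.548×10^-2 = 7.81×10^-4 atm = 781 μatm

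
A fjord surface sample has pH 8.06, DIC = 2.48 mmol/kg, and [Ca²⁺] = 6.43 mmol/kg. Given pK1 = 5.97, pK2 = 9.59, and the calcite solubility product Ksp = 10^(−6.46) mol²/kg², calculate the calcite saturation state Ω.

Ω = 1.31

α₂ = 1 / (1 + [H⁺]/K2 + [H⁺]²/(K1K2)) = 1 / (1 + 10^+1.53 + 10^-0.56)
   = 1 / (1 + 33.884 + 0.27542) = 1/35.160 = 0.02844
[CO3²⁻] = α₂ × DIC = 0.02844 × 2.48 = 0.07054 mmol/kg
Ksp = 10^(−6.46) = 3.467×10^-7
Ω = [Ca²⁺][CO3²⁻]/Ksp = (6.43×10^-3)(7.054×10^-5) / 3.467×10^-7 = 1.31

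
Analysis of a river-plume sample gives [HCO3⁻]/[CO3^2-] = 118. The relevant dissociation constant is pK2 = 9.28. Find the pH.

From K2 = [H⁺][CO3^2-]/[HCO3⁻]:  pH = pK2 − log₁₀([HCO3⁻]/[CO3^2-])
log₁₀(118) = +2.072
pH = 9.28 − (+2.072) = 7.21

pH = 7.21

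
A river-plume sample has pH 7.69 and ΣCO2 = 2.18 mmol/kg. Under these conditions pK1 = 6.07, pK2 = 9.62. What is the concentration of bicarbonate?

[HCO3⁻] = 2.10 mmol/kg

α₁ = 1 / (1 + [H⁺]/K1 + K2/[H⁺]) = 1 / (1 + 10^-1.62 + 10^-1.93)
   = 1 / (1 + 0.023988 + 0.011749) = 1/1.0357 = 0.9655
[HCO3⁻] = α₁ × DIC = 0.9655 × 2.18 = 2.10 mmol/kg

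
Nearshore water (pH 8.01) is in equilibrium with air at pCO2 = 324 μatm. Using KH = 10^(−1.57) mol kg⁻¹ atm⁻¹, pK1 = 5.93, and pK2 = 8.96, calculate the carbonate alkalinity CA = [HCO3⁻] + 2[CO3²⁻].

[CO2*] = KH · pCO2 = 10^(−1.57) × 324×10^-6 = 8.721×10^-6 mol/kg
α₀ = 1/(1 + K1/[H⁺] + K1K2/[H⁺]²) = 1/(1 + 10^+2.08 + 10^+1.13) = 0.007423
DIC = [CO2*]/α₀ = 8.721×10^-6 / 0.007423 = 1.175 mmol/kg
CA = (α₁ + 2α₂)·DIC = (0.8924 + 2×0.1001) × 1.175 = 1.28 mmol/kg

CA = 1.28 mmol/kg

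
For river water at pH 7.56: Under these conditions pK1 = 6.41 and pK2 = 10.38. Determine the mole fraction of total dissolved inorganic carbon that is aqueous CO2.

α₀ = 0.0660

α₀ = 1 / (1 + K1/[H⁺] + K1K2/[H⁺]²) = 1 / (1 + 10^+1.15 + 10^-1.67)
   = 1 / (1 + 14.125 + 0.021380) = 1/15.147 = 0.06602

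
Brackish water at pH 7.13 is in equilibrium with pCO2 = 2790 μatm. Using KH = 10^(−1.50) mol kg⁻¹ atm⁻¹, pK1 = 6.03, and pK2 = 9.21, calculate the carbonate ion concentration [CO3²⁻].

[CO3²⁻] = 9.24 μmol/kg

[CO2*] = KH · pCO2 = 10^(−1.50) × 2790×10^-6 = 8.823×10^-5 mol/kg
α₀ = 1/(1 + K1/[H⁺] + K1K2/[H⁺]²) = 1/(1 + 10^+1.10 + 10^-0.98) = 0.07302
DIC = [CO2*]/α₀ = 8.823×10^-5 / 0.07302 = 1.208 mmol/kg
[CO3²⁻] = α₂·DIC; α₂ = 0.007647, so [CO3²⁻] = 0.007647 × 1.208 = 0.00924 mmol/kg = 9.24 μmol/kg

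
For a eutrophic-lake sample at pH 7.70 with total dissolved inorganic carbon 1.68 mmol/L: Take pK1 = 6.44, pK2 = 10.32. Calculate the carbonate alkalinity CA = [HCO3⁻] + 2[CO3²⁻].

CA = 1.60 mmol/L

CA = [HCO3⁻] + 2[CO3²⁻] = (α₁ + 2α₂)·DIC
At pH 7.70: [H⁺]/K1 = 10^-1.26 = 0.054954, K2/[H⁺] = 10^-2.62 = 0.0023988
α₁ = 1/(1 + 0.054954 + 0.0023988) = 1/1.0574 = 0.9458; α₂ = α₁·K2/[H⁺] = 0.002269
α₁ + 2α₂ = 0.9503
CA = 0.9503 × 1.68 = 1.60 mmol/L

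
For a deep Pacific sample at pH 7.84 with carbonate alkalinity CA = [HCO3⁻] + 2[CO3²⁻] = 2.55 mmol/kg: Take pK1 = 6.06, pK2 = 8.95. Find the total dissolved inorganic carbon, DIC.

DIC = 2.42 mmol/kg

CA = [HCO3⁻] + 2[CO3²⁻] = (α₁ + 2α₂)·DIC
At pH 7.84: [H⁺]/K1 = 10^-1.78 = 0.016596, K2/[H⁺] = 10^-1.11 = 0.077625
α₁ = 1/(1 + 0.016596 + 0.077625) = 1/1.0942 = 0.9139; α₂ = α₁·K2/[H⁺] = 0.07094
α₁ + 2α₂ = 1.0558
DIC = CA / (α₁ + 2α₂) = 2.55 / 1.0558 = 2.42 mmol/kg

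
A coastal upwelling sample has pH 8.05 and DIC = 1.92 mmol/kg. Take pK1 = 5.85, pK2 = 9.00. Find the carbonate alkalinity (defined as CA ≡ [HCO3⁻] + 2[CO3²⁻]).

CA = [HCO3⁻] + 2[CO3²⁻] = (α₁ + 2α₂)·DIC
At pH 8.05: [H⁺]/K1 = 10^-2.20 = 0.0063096, K2/[H⁺] = 10^-0.95 = 0.11220
α₁ = 1/(1 + 0.0063096 + 0.11220) = 1/1.1185 = 0.8940; α₂ = α₁·K2/[H⁺] = 0.1003
α₁ + 2α₂ = 1.0947
CA = 1.0947 × 1.92 = 2.10 mmol/kg

CA = 2.10 mmol/kg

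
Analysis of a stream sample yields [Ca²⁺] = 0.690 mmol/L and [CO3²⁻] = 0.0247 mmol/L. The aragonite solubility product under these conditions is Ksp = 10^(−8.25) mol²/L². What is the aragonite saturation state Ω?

Ksp = 10^(−8.25) = 5.623×10^-9
Ω = [Ca²⁺][CO3²⁻]/Ksp = (0.690×10^-3)(0.0247×10^-3) / 5.623×10^-9 = 3.03

Ω = 3.03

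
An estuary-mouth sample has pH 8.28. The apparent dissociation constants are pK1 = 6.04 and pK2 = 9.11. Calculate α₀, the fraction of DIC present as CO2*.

α₀ = 1 / (1 + K1/[H⁺] + K1K2/[H⁺]²) = 1 / (1 + 10^+2.24 + 10^+1.41)
   = 1 / (1 + 173.78 + 25.704) = 1/200.48 = 0.004988

α₀ = 0.00499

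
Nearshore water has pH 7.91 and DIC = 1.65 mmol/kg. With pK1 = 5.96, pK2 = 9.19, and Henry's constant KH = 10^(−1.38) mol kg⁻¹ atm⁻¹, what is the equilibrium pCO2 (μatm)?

α₀ = 1 / (1 + K1/[H⁺] + K1K2/[H⁺]²) = 1 / (1 + 10^+1.95 + 10^+0.67)
   = 1 / (1 + 89.125 + 4.6774) = 1/94.802 = 0.01055
[CO2*] = α₀ × DIC = 0.01055 × 1.65 = 0.01740 mmol/kg = 17.40 μmol/kg
pCO2 = [CO2*]/KH = 1.740×10^-5 / 4.169×10^-2 = 418 μatm

pCO2 = 418 μatm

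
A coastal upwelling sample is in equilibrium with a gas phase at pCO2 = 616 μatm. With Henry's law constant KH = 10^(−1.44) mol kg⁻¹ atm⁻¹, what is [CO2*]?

KH = 10^(−1.44) = 3.631×10^-2 mol kg⁻¹ atm⁻¹
[CO2*] = KH · pCO2 = 3.631×10^-2 × 616×10^-6 atm = 2.24×10^-5 mol/kg

[CO2*] = 22.4 μmol/kg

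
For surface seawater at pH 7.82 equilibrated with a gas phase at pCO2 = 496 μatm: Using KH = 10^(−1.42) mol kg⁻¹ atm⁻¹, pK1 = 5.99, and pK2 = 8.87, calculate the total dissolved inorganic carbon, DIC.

DIC = 1.41 mmol/kg

[CO2*] = KH · pCO2 = 10^(−1.42) × 496×10^-6 = 1.886×10^-5 mol/kg
α₀ = 1/(1 + K1/[H⁺] + K1K2/[H⁺]²) = 1/(1 + 10^+1.83 + 10^+0.78) = 0.01340
DIC = [CO2*]/α₀ = 1.886×10^-5 / 0.01340 = 1.41 mmol/kg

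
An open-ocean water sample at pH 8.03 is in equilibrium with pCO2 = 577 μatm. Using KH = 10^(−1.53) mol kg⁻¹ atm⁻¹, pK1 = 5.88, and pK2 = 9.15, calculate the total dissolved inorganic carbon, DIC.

[CO2*] = KH · pCO2 = 10^(−1.53) × 577×10^-6 = 1.703×10^-5 mol/kg
α₀ = 1/(1 + K1/[H⁺] + K1K2/[H⁺]²) = 1/(1 + 10^+2.15 + 10^+1.03) = 0.006537
DIC = [CO2*]/α₀ = 1.703×10^-5 / 0.006537 = 2.60 mmol/kg

DIC = 2.60 mmol/kg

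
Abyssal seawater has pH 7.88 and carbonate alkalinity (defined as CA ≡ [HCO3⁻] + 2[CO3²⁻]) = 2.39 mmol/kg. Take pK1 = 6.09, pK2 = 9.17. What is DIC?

CA = [HCO3⁻] + 2[CO3²⁻] = (α₁ + 2α₂)·DIC
At pH 7.88: [H⁺]/K1 = 10^-1.79 = 0.016218, K2/[H⁺] = 10^-1.29 = 0.051286
α₁ = 1/(1 + 0.016218 + 0.051286) = 1/1.0675 = 0.9368; α₂ = α₁·K2/[H⁺] = 0.04804
α₁ + 2α₂ = 1.0329
DIC = CA / (α₁ + 2α₂) = 2.39 / 1.0329 = 2.31 mmol/kg

DIC = 2.31 mmol/kg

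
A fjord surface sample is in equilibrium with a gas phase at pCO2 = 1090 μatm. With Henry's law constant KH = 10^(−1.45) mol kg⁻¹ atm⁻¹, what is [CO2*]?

[CO2*] = 38.7 μmol/kg

KH = 10^(−1.45) = 3.548×10^-2 mol kg⁻¹ atm⁻¹
[CO2*] = KH · pCO2 = 3.548×10^-2 × 1090×10^-6 atm = 3.87×10^-5 mol/kg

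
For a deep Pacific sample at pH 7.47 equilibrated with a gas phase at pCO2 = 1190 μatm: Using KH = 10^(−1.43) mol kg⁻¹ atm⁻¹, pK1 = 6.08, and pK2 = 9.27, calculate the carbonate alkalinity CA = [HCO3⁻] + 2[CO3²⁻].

CA = 1.12 mmol/kg

[CO2*] = KH · pCO2 = 10^(−1.43) × 1190×10^-6 = 4.421×10^-5 mol/kg
α₀ = 1/(1 + K1/[H⁺] + K1K2/[H⁺]²) = 1/(1 + 10^+1.39 + 10^-0.41) = 0.03856
DIC = [CO2*]/α₀ = 4.421×10^-5 / 0.03856 = 1.147 mmol/kg
CA = (α₁ + 2α₂)·DIC = (0.9464 + 2×0.01500) × 1.147 = 1.12 mmol/kg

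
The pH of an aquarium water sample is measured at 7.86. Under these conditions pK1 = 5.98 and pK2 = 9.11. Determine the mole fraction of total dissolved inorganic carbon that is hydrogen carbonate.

α₁ = 1 / (1 + [H⁺]/K1 + K2/[H⁺]) = 1 / (1 + 10^-1.88 + 10^-1.25)
   = 1 / (1 + 0.013183 + 0.056234) = 1/1.0694 = 0.9351

α₁ = 0.935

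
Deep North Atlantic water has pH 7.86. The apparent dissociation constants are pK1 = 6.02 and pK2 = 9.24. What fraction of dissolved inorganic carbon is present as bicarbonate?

α₁ = 0.947

α₁ = 1 / (1 + [H⁺]/K1 + K2/[H⁺]) = 1 / (1 + 10^-1.84 + 10^-1.38)
   = 1 / (1 + 0.014454 + 0.041687) = 1/1.0561 = 0.9468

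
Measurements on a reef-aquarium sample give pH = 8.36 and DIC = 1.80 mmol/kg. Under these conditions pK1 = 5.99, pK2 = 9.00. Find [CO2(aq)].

[CO2*] = 6.23 μmol/kg

α₀ = 1 / (1 + K1/[H⁺] + K1K2/[H⁺]²) = 1 / (1 + 10^+2.37 + 10^+1.73)
   = 1 / (1 + 234.42 + 53.703) = 1/289.13 = 0.003459
[CO2*] = α₀ × DIC = 0.003459 × 1.80 = 0.00623 mmol/kg = 6.23 μmol/kg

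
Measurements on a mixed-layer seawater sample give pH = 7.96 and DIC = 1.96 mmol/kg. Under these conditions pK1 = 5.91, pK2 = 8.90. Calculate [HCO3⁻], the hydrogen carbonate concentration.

[HCO3⁻] = 1.74 mmol/kg

α₁ = 1 / (1 + [H⁺]/K1 + K2/[H⁺]) = 1 / (1 + 10^-2.05 + 10^-0.94)
   = 1 / (1 + 0.0089125 + 0.11482) = 1/1.1237 = 0.8899
[HCO3⁻] = α₁ × DIC = 0.8899 × 1.96 = 1.74 mmol/kg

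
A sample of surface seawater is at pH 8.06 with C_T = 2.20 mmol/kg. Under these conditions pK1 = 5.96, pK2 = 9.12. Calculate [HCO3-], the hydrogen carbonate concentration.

[HCO3⁻] = 2.01 mmol/kg

α₁ = 1 / (1 + [H⁺]/K1 + K2/[H⁺]) = 1 / (1 + 10^-2.10 + 10^-1.06)
   = 1 / (1 + 0.0079433 + 0.087096) = 1/1.0950 = 0.9132
[HCO3⁻] = α₁ × DIC = 0.9132 × 2.20 = 2.01 mmol/kg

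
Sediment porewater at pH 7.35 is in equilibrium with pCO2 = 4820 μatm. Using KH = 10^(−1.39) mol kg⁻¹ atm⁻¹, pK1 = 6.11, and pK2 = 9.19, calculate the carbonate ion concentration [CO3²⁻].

[CO2*] = KH · pCO2 = 10^(−1.39) × 4820×10^-6 = 1.964×10^-4 mol/kg
α₀ = 1/(1 + K1/[H⁺] + K1K2/[H⁺]²) = 1/(1 + 10^+1.24 + 10^-0.60) = 0.05368
DIC = [CO2*]/α₀ = 1.964×10^-4 / 0.05368 = 3.658 mmol/kg
[CO3²⁻] = α₂·DIC; α₂ = 0.01348, so [CO3²⁻] = 0.01348 × 3.658 = 0.0493 mmol/kg

[CO3²⁻] = 0.0493 mmol/kg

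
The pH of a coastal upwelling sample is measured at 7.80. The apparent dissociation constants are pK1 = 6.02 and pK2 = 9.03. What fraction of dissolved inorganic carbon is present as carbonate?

α₂ = 0.0548

α₂ = 1 / (1 + [H⁺]/K2 + [H⁺]²/(K1K2)) = 1 / (1 + 10^+1.23 + 10^-0.55)
   = 1 / (1 + 16.982 + 0.28184) = 1/18.264 = 0.05475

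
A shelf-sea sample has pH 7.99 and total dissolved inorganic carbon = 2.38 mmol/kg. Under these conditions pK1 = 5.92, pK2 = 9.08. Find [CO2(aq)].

[CO2*] = 18.6 μmol/kg

α₀ = 1 / (1 + K1/[H⁺] + K1K2/[H⁺]²) = 1 / (1 + 10^+2.07 + 10^+0.98)
   = 1 / (1 + 117.49 + 9.5499) = 1/128.04 = 0.007810
[CO2*] = α₀ × DIC = 0.007810 × 2.38 = 0.0186 mmol/kg = 18.6 μmol/kg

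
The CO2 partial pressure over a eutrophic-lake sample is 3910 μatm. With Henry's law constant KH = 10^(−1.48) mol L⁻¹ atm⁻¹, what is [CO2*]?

KH = 10^(−1.48) = 3.311×10^-2 mol L⁻¹ atm⁻¹
[CO2*] = KH · pCO2 = 3.311×10^-2 × 3910×10^-6 atm = 1.29×10^-4 mol/L

[CO2*] = 129 μmol/L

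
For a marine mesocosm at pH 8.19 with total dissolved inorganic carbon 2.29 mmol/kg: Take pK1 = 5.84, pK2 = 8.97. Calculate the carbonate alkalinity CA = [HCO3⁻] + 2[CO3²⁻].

CA = [HCO3⁻] + 2[CO3²⁻] = (α₁ + 2α₂)·DIC
At pH 8.19: [H⁺]/K1 = 10^-2.35 = 0.0044668, K2/[H⁺] = 10^-0.78 = 0.16596
α₁ = 1/(1 + 0.0044668 + 0.16596) = 1/1.1704 = 0.8544; α₂ = α₁·K2/[H⁺] = 0.1418
α₁ + 2α₂ = 1.1380
CA = 1.1380 × 2.29 = 2.61 mmol/kg

CA = 2.61 mmol/kg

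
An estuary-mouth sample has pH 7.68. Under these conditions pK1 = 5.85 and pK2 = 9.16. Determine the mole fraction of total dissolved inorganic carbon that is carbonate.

α₂ = 0.0316

α₂ = 1 / (1 + [H⁺]/K2 + [H⁺]²/(K1K2)) = 1 / (1 + 10^+1.48 + 10^-0.35)
   = 1 / (1 + 30.200 + 0.44668) = 1/31.646 = 0.03160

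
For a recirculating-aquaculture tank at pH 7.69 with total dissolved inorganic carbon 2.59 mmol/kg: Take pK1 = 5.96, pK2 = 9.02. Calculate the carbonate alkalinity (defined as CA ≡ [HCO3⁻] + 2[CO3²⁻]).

CA = [HCO3⁻] + 2[CO3²⁻] = (α₁ + 2α₂)·DIC
At pH 7.69: [H⁺]/K1 = 10^-1.73 = 0.018621, K2/[H⁺] = 10^-1.33 = 0.046774
α₁ = 1/(1 + 0.018621 + 0.046774) = 1/1.0654 = 0.9386; α₂ = α₁·K2/[H⁺] = 0.04390
α₁ + 2α₂ = 1.0264
CA = 1.0264 × 2.59 = 2.66 mmol/kg

CA = 2.66 mmol/kg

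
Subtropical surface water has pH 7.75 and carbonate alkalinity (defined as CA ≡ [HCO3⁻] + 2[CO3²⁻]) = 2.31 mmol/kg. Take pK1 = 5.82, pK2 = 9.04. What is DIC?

DIC = 2.23 mmol/kg

CA = [HCO3⁻] + 2[CO3²⁻] = (α₁ + 2α₂)·DIC
At pH 7.75: [H⁺]/K1 = 10^-1.93 = 0.011749, K2/[H⁺] = 10^-1.29 = 0.051286
α₁ = 1/(1 + 0.011749 + 0.051286) = 1/1.0630 = 0.9407; α₂ = α₁·K2/[H⁺] = 0.04825
α₁ + 2α₂ = 1.0372
DIC = CA / (α₁ + 2α₂) = 2.31 / 1.0372 = 2.23 mmol/kg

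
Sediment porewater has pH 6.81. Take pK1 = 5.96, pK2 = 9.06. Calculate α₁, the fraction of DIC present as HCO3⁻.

α₁ = 1 / (1 + [H⁺]/K1 + K2/[H⁺]) = 1 / (1 + 10^-0.85 + 10^-2.25)
   = 1 / (1 + 0.14125 + 0.0056234) = 1/1.1469 = 0.8719

α₁ = 0.872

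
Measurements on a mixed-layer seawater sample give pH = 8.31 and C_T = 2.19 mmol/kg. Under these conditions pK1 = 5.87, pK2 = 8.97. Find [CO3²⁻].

α₂ = 1 / (1 + [H⁺]/K2 + [H⁺]²/(K1K2)) = 1 / (1 + 10^+0.66 + 10^-1.78)
   = 1 / (1 + 4.5709 + 0.016596) = 1/5.5875 = 0.1790
[CO3²⁻] = α₂ × DIC = 0.1790 × 2.19 = 0.392 mmol/kg

[CO3²⁻] = 0.392 mmol/kg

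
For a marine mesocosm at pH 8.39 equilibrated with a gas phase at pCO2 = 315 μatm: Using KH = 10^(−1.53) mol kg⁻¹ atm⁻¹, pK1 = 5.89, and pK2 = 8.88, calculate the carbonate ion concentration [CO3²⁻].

[CO2*] = KH · pCO2 = 10^(−1.53) × 315×10^-6 = 9.296×10^-6 mol/kg
α₀ = 1/(1 + K1/[H⁺] + K1K2/[H⁺]²) = 1/(1 + 10^+2.50 + 10^+2.01) = 0.002383
DIC = [CO2*]/α₀ = 9.296×10^-6 / 0.002383 = 3.900 mmol/kg
[CO3²⁻] = α₂·DIC; α₂ = 0.2439, so [CO3²⁻] = 0.2439 × 3.900 = 0.951 mmol/kg

[CO3²⁻] = 0.951 mmol/kg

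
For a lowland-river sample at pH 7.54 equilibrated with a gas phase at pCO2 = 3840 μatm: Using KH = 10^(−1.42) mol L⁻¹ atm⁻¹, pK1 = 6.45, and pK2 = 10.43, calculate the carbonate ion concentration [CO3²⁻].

[CO2*] = KH · pCO2 = 10^(−1.42) × 3840×10^-6 = 1.460×10^-4 mol/L
α₀ = 1/(1 + K1/[H⁺] + K1K2/[H⁺]²) = 1/(1 + 10^+1.09 + 10^-1.80) = 0.07508
DIC = [CO2*]/α₀ = 1.460×10^-4 / 0.07508 = 1.944 mmol/L
[CO3²⁻] = α₂·DIC; α₂ = 0.001190, so [CO3²⁻] = 0.001190 × 1.944 = 0.00231 mmol/L = 2.31 μmol/L

[CO3²⁻] = 2.31 μmol/L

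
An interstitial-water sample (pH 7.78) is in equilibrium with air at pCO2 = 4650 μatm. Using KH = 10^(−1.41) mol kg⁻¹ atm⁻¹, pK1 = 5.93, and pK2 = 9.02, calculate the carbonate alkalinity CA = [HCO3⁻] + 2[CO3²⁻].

CA = 14.3 mmol/kg

[CO2*] = KH · pCO2 = 10^(−1.41) × 4650×10^-6 = 1.809×10^-4 mol/kg
α₀ = 1/(1 + K1/[H⁺] + K1K2/[H⁺]²) = 1/(1 + 10^+1.85 + 10^+0.61) = 0.01318
DIC = [CO2*]/α₀ = 1.809×10^-4 / 0.01318 = 13.73 mmol/kg
CA = (α₁ + 2α₂)·DIC = (0.9331 + 2×0.05370) × 13.73 = 14.3 mmol/kg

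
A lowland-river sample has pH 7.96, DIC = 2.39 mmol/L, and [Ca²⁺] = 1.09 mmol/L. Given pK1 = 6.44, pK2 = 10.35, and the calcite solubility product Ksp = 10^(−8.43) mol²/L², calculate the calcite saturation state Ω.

α₂ = 1 / (1 + [H⁺]/K2 + [H⁺]²/(K1K2)) = 1 / (1 + 10^+2.39 + 10^+0.87)
   = 1 / (1 + 245.47 + 7.4131) = 1/253.88 = 0.003939
[CO3²⁻] = α₂ × DIC = 0.003939 × 2.39 = 0.009414 mmol/L = 9.414 μmol/L
Ksp = 10^(−8.43) = 3.715×10^-9
Ω = [Ca²⁺][CO3²⁻]/Ksp = (1.09×10^-3)(9.414×10^-6) / 3.715×10^-9 = 2.76

Ω = 2.76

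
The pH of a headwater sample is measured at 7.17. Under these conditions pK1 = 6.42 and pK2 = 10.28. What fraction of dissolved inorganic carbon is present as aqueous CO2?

α₀ = 0.151

α₀ = 1 / (1 + K1/[H⁺] + K1K2/[H⁺]²) = 1 / (1 + 10^+0.75 + 10^-2.36)
   = 1 / (1 + 5.6234 + 0.0043652) = 1/6.6278 = 0.1509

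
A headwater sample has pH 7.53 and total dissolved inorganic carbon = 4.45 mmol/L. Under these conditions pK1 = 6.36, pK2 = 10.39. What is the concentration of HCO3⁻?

α₁ = 1 / (1 + [H⁺]/K1 + K2/[H⁺]) = 1 / (1 + 10^-1.17 + 10^-2.86)
   = 1 / (1 + 0.067608 + 0.0013804) = 1/1.0690 = 0.9355
[HCO3⁻] = α₁ × DIC = 0.9355 × 4.45 = 4.16 mmol/L

[HCO3⁻] = 4.16 mmol/L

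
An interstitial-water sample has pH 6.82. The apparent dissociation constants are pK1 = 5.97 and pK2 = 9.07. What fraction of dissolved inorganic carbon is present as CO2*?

α₀ = 0.123

α₀ = 1 / (1 + K1/[H⁺] + K1K2/[H⁺]²) = 1 / (1 + 10^+0.85 + 10^-1.40)
   = 1 / (1 + 7.0795 + 0.039811) = 1/8.1193 = 0.1232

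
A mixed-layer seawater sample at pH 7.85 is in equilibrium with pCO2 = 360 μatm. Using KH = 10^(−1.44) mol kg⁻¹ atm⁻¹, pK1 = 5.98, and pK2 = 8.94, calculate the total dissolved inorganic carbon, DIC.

DIC = 1.06 mmol/kg

[CO2*] = KH · pCO2 = 10^(−1.44) × 360×10^-6 = 1.307×10^-5 mol/kg
α₀ = 1/(1 + K1/[H⁺] + K1K2/[H⁺]²) = 1/(1 + 10^+1.87 + 10^+0.78) = 0.01232
DIC = [CO2*]/α₀ = 1.307×10^-5 / 0.01232 = 1.06 mmol/kg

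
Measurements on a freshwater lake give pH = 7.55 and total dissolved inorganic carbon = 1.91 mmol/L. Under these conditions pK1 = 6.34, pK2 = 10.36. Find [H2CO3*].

[CO2*] = 0.111 mmol/L

α₀ = 1 / (1 + K1/[H⁺] + K1K2/[H⁺]²) = 1 / (1 + 10^+1.21 + 10^-1.60)
   = 1 / (1 + 16.218 + 0.025119) = 1/17.243 = 0.05799
[CO2*] = α₀ × DIC = 0.05799 × 1.91 = 0.111 mmol/L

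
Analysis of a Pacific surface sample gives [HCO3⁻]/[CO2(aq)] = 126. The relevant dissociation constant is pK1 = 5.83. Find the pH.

pH = 7.93

From K1 = [H⁺][HCO3⁻]/[CO2(aq)]:  pH = pK1 + log₁₀([HCO3⁻]/[CO2(aq)])
log₁₀(126) = +2.100
pH = 5.83 + (+2.100) = 7.93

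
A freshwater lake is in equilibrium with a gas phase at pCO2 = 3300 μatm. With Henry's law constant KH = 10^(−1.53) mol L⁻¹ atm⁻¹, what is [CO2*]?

[CO2*] = 97.4 μmol/L

KH = 10^(−1.53) = 2.951×10^-2 mol L⁻¹ atm⁻¹
[CO2*] = KH · pCO2 = 2.951×10^-2 × 3300×10^-6 atm = 9.74×10^-5 mol/L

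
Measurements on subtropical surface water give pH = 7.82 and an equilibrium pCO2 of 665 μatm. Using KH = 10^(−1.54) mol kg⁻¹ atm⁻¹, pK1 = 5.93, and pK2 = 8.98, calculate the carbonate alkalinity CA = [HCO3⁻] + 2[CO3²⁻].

[CO2*] = KH · pCO2 = 10^(−1.54) × 665×10^-6 = 1.918×10^-5 mol/kg
α₀ = 1/(1 + K1/[H⁺] + K1K2/[H⁺]²) = 1/(1 + 10^+1.89 + 10^+0.73) = 0.01191
DIC = [CO2*]/α₀ = 1.918×10^-5 / 0.01191 = 1.611 mmol/kg
CA = (α₁ + 2α₂)·DIC = (0.9242 + 2×0.06394) × 1.611 = 1.69 mmol/kg

CA = 1.69 mmol/kg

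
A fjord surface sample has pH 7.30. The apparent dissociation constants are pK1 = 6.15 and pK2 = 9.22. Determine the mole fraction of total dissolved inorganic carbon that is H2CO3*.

α₀ = 0.0654

α₀ = 1 / (1 + K1/[H⁺] + K1K2/[H⁺]²) = 1 / (1 + 10^+1.15 + 10^-0.77)
   = 1 / (1 + 14.125 + 0.16982) = 1/15.295 = 0.06538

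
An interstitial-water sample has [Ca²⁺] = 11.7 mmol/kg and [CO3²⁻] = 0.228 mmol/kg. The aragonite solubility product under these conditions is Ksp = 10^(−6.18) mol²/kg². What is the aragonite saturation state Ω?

Ω = 4.04

Ksp = 10^(−6.18) = 6.607×10^-7
Ω = [Ca²⁺][CO3²⁻]/Ksp = (11.7×10^-3)(0.228×10^-3) / 6.607×10^-7 = 4.04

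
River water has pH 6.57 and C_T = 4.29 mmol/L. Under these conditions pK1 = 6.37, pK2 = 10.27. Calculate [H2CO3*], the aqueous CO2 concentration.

α₀ = 1 / (1 + K1/[H⁺] + K1K2/[H⁺]²) = 1 / (1 + 10^+0.20 + 10^-3.50)
   = 1 / (1 + 1.5849 + 0.00031623) = 1/2.5852 = 0.3868
[CO2*] = α₀ × DIC = 0.3868 × 4.29 = 1.66 mmol/L

[CO2*] = 1.66 mmol/L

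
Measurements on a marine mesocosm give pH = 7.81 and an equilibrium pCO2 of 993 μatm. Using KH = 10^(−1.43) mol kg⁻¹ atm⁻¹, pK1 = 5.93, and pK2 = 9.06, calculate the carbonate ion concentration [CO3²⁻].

[CO3²⁻] = 0.157 mmol/kg

[CO2*] = KH · pCO2 = 10^(−1.43) × 993×10^-6 = 3.689×10^-5 mol/kg
α₀ = 1/(1 + K1/[H⁺] + K1K2/[H⁺]²) = 1/(1 + 10^+1.88 + 10^+0.63) = 0.01233
DIC = [CO2*]/α₀ = 3.689×10^-5 / 0.01233 = 2.993 mmol/kg
[CO3²⁻] = α₂·DIC; α₂ = 0.05258, so [CO3²⁻] = 0.05258 × 2.993 = 0.157 mmol/kg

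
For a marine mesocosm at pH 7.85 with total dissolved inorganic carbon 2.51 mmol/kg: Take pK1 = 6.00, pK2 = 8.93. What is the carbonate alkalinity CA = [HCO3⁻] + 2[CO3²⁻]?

CA = [HCO3⁻] + 2[CO3²⁻] = (α₁ + 2α₂)·DIC
At pH 7.85: [H⁺]/K1 = 10^-1.85 = 0.014125, K2/[H⁺] = 10^-1.08 = 0.083176
α₁ = 1/(1 + 0.014125 + 0.083176) = 1/1.0973 = 0.9113; α₂ = α₁·K2/[H⁺] = 0.07580
α₁ + 2α₂ = 1.0629
CA = 1.0629 × 2.51 = 2.67 mmol/kg

CA = 2.67 mmol/kg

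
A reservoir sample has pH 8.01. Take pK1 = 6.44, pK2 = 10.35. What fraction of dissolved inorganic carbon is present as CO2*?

α₀ = 0.0261

α₀ = 1 / (1 + K1/[H⁺] + K1K2/[H⁺]²) = 1 / (1 + 10^+1.57 + 10^-0.77)
   = 1 / (1 + 37.154 + 0.16982) = 1/38.323 = 0.02609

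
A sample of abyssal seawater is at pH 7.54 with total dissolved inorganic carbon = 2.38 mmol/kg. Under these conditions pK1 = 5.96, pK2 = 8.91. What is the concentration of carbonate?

[CO3²⁻] = 0.0950 mmol/kg

α₂ = 1 / (1 + [H⁺]/K2 + [H⁺]²/(K1K2)) = 1 / (1 + 10^+1.37 + 10^-0.21)
   = 1 / (1 + 23.442 + 0.61660) = 1/25.059 = 0.03991
[CO3²⁻] = α₂ × DIC = 0.03991 × 2.38 = 0.0950 mmol/kg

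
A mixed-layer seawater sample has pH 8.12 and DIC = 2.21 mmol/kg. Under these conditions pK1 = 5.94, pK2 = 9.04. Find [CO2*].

[CO2*] = 13.0 μmol/kg

α₀ = 1 / (1 + K1/[H⁺] + K1K2/[H⁺]²) = 1 / (1 + 10^+2.18 + 10^+1.26)
   = 1 / (1 + 151.36 + 18.197) = 1/170.55 = 0.005863
[CO2*] = α₀ × DIC = 0.005863 × 2.21 = 0.0130 mmol/kg = 13.0 μmol/kg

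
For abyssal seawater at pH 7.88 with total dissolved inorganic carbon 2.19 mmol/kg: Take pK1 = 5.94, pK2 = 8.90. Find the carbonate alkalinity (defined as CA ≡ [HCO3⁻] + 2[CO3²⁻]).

CA = [HCO3⁻] + 2[CO3²⁻] = (α₁ + 2α₂)·DIC
At pH 7.88: [H⁺]/K1 = 10^-1.94 = 0.011482, K2/[H⁺] = 10^-1.02 = 0.095499
α₁ = 1/(1 + 0.011482 + 0.095499) = 1/1.1070 = 0.9034; α₂ = α₁·K2/[H⁺] = 0.08627
α₁ + 2α₂ = 1.0759
CA = 1.0759 × 2.19 = 2.36 mmol/kg

CA = 2.36 mmol/kg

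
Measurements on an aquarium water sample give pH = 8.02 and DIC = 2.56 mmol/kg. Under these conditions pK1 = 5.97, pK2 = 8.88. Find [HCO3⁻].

[HCO3⁻] = 2.23 mmol/kg

α₁ = 1 / (1 + [H⁺]/K1 + K2/[H⁺]) = 1 / (1 + 10^-2.05 + 10^-0.86)
   = 1 / (1 + 0.0089125 + 0.13804) = 1/1.1470 = 0.8719
[HCO3⁻] = α₁ × DIC = 0.8719 × 2.56 = 2.23 mmol/kg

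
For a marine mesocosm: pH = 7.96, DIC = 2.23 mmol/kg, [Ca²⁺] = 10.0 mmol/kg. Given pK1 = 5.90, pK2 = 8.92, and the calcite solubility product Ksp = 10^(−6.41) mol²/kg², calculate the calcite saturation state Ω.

α₂ = 1 / (1 + [H⁺]/K2 + [H⁺]²/(K1K2)) = 1 / (1 + 10^+0.96 + 10^-1.10)
   = 1 / (1 + 9.1201 + 0.079433) = 1/10.200 = 0.09804
[CO3²⁻] = α₂ × DIC = 0.09804 × 2.23 = 0.2186 mmol/kg
Ksp = 10^(−6.41) = 3.890×10^-7
Ω = [Ca²⁺][CO3²⁻]/Ksp = (10.0×10^-3)(2.186×10^-4) / 3.890×10^-7 = 5.62

Ω = 5.62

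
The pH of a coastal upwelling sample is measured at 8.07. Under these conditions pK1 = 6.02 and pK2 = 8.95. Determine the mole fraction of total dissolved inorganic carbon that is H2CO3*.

α₀ = 1 / (1 + K1/[H⁺] + K1K2/[H⁺]²) = 1 / (1 + 10^+2.05 + 10^+1.17)
   = 1 / (1 + 112.20 + 14.791) = 1/127.99 = 0.007813

α₀ = 0.00781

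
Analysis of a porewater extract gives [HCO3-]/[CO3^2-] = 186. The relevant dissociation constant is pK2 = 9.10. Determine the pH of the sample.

pH = 6.83

From K2 = [H⁺][CO3^2-]/[HCO3-]:  pH = pK2 − log₁₀([HCO3-]/[CO3^2-])
log₁₀(186) = +2.270
pH = 9.10 − (+2.270) = 6.83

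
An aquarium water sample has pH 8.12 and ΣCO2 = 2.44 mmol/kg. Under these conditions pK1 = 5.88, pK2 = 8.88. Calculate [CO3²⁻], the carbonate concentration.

[CO3²⁻] = 0.359 mmol/kg

α₂ = 1 / (1 + [H⁺]/K2 + [H⁺]²/(K1K2)) = 1 / (1 + 10^+0.76 + 10^-1.48)
   = 1 / (1 + 5.7544 + 0.033113) = 1/6.7875 = 0.1473
[CO3²⁻] = α₂ × DIC = 0.1473 × 2.44 = 0.359 mmol/kg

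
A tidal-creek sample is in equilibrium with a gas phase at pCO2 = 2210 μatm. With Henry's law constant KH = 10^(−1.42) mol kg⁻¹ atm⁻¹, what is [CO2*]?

KH = 10^(−1.42) = 3.802×10^-2 mol kg⁻¹ atm⁻¹
[CO2*] = KH · pCO2 = 3.802×10^-2 × 2210×10^-6 atm = 8.40×10^-5 mol/kg

[CO2*] = 84.0 μmol/kg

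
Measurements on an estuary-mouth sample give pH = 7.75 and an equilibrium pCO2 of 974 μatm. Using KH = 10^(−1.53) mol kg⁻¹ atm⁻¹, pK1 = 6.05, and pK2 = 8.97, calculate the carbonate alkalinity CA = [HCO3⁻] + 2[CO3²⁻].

CA = 1.61 mmol/kg

[CO2*] = KH · pCO2 = 10^(−1.53) × 974×10^-6 = 2.874×10^-5 mol/kg
α₀ = 1/(1 + K1/[H⁺] + K1K2/[H⁺]²) = 1/(1 + 10^+1.70 + 10^+0.48) = 0.01847
DIC = [CO2*]/α₀ = 2.874×10^-5 / 0.01847 = 1.556 mmol/kg
CA = (α₁ + 2α₂)·DIC = (0.9257 + 2×0.05578) × 1.556 = 1.61 mmol/kg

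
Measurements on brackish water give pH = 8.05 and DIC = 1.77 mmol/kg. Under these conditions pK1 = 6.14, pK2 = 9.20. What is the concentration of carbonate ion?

α₂ = 1 / (1 + [H⁺]/K2 + [H⁺]²/(K1K2)) = 1 / (1 + 10^+1.15 + 10^-0.76)
   = 1 / (1 + 14.125 + 0.17378) = 1/15.299 = 0.06536
[CO3²⁻] = α₂ × DIC = 0.06536 × 1.77 = 0.116 mmol/kg

[CO3²⁻] = 0.116 mmol/kg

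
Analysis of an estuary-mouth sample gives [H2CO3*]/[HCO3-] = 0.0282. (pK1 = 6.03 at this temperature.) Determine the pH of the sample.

From K1 = [H⁺][HCO3-]/[H2CO3*]:  pH = pK1 − log₁₀([H2CO3*]/[HCO3-])
log₁₀(0.0282) = -1.550
pH = 6.03 − (-1.550) = 7.58

pH = 7.58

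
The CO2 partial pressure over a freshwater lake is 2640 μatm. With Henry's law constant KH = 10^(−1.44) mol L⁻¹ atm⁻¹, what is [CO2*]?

KH = 10^(−1.44) = 3.631×10^-2 mol L⁻¹ atm⁻¹
[CO2*] = KH · pCO2 = 3.631×10^-2 × 2640×10^-6 atm = 9.59×10^-5 mol/L

[CO2*] = 95.9 μmol/L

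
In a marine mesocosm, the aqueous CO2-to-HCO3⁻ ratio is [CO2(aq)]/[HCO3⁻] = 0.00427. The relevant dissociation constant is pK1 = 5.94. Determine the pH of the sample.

From K1 = [H⁺][HCO3⁻]/[CO2(aq)]:  pH = pK1 − log₁₀([CO2(aq)]/[HCO3⁻])
log₁₀(0.00427) = -2.370
pH = 5.94 − (-2.370) = 8.31

pH = 8.31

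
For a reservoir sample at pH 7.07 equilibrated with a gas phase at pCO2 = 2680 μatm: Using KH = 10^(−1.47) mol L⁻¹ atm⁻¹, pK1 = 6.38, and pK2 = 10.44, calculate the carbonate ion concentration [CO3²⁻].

[CO2*] = KH · pCO2 = 10^(−1.47) × 2680×10^-6 = 9.081×10^-5 mol/L
α₀ = 1/(1 + K1/[H⁺] + K1K2/[H⁺]²) = 1/(1 + 10^+0.69 + 10^-2.68) = 0.1695
DIC = [CO2*]/α₀ = 9.081×10^-5 / 0.1695 = 0.5358 mmol/L
[CO3²⁻] = α₂·DIC; α₂ = 0.0003541, so [CO3²⁻] = 0.0003541 × 0.5358 = 0.000190 mmol/L = 0.190 μmol/L

[CO3²⁻] = 0.190 μmol/L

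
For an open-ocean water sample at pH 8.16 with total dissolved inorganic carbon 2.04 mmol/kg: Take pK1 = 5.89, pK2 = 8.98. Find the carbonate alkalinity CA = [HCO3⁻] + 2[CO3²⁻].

CA = 2.30 mmol/kg

CA = [HCO3⁻] + 2[CO3²⁻] = (α₁ + 2α₂)·DIC
At pH 8.16: [H⁺]/K1 = 10^-2.27 = 0.0053703, K2/[H⁺] = 10^-0.82 = 0.15136
α₁ = 1/(1 + 0.0053703 + 0.15136) = 1/1.1567 = 0.8645; α₂ = α₁·K2/[H⁺] = 0.1308
α₁ + 2α₂ = 1.1262
CA = 1.1262 × 2.04 = 2.30 mmol/kg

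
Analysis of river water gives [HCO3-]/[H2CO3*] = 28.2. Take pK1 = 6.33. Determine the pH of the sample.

pH = 7.78

From K1 = [H⁺][HCO3-]/[H2CO3*]:  pH = pK1 + log₁₀([HCO3-]/[H2CO3*])
log₁₀(28.2) = +1.450
pH = 6.33 + (+1.450) = 7.78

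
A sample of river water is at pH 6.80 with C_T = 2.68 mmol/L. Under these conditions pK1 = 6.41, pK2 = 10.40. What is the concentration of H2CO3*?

α₀ = 1 / (1 + K1/[H⁺] + K1K2/[H⁺]²) = 1 / (1 + 10^+0.39 + 10^-3.21)
   = 1 / (1 + 2.4547 + 0.00061660) = 1/3.4553 = 0.2894
[CO2*] = α₀ × DIC = 0.2894 × 2.68 = 0.776 mmol/L

[CO2*] = 0.776 mmol/L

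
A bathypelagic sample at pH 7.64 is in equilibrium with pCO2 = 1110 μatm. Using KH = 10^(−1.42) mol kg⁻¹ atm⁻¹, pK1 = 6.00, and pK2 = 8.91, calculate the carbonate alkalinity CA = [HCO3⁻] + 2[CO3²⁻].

[CO2*] = KH · pCO2 = 10^(−1.42) × 1110×10^-6 = 4.220×10^-5 mol/kg
α₀ = 1/(1 + K1/[H⁺] + K1K2/[H⁺]²) = 1/(1 + 10^+1.64 + 10^+0.37) = 0.02128
DIC = [CO2*]/α₀ = 4.220×10^-5 / 0.02128 = 1.983 mmol/kg
CA = (α₁ + 2α₂)·DIC = (0.9288 + 2×0.04988) × 1.983 = 2.04 mmol/kg

CA = 2.04 mmol/kg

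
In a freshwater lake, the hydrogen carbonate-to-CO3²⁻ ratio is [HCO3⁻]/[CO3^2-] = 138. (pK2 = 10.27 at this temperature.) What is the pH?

From K2 = [H⁺][CO3^2-]/[HCO3⁻]:  pH = pK2 − log₁₀([HCO3⁻]/[CO3^2-])
log₁₀(138) = +2.140
pH = 10.27 − (+2.140) = 8.13

pH = 8.13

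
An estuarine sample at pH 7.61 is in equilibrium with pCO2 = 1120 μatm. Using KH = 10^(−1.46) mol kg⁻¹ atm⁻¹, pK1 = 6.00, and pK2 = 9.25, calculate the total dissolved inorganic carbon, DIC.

[CO2*] = KH · pCO2 = 10^(−1.46) × 1120×10^-6 = 3.883×10^-5 mol/kg
α₀ = 1/(1 + K1/[H⁺] + K1K2/[H⁺]²) = 1/(1 + 10^+1.61 + 10^-0.03) = 0.02343
DIC = [CO2*]/α₀ = 3.883×10^-5 / 0.02343 = 1.66 mmol/kg

DIC = 1.66 mmol/kg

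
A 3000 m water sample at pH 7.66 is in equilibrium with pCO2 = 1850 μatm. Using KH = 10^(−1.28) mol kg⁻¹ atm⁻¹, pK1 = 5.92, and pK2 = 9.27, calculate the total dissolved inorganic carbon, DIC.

DIC = 5.56 mmol/kg

[CO2*] = KH · pCO2 = 10^(−1.28) × 1850×10^-6 = 9.709×10^-5 mol/kg
α₀ = 1/(1 + K1/[H⁺] + K1K2/[H⁺]²) = 1/(1 + 10^+1.74 + 10^+0.13) = 0.01745
DIC = [CO2*]/α₀ = 9.709×10^-5 / 0.01745 = 5.56 mmol/kg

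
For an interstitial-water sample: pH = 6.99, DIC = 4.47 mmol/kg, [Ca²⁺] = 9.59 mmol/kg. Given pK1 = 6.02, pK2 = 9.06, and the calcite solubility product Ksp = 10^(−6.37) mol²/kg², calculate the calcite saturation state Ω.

Ω = 0.767

α₂ = 1 / (1 + [H⁺]/K2 + [H⁺]²/(K1K2)) = 1 / (1 + 10^+2.07 + 10^+1.10)
   = 1 / (1 + 117.49 + 12.589) = 1/131.08 = 0.007629
[CO3²⁻] = α₂ × DIC = 0.007629 × 4.47 = 0.03410 mmol/kg
Ksp = 10^(−6.37) = 4.266×10^-7
Ω = [Ca²⁺][CO3²⁻]/Ksp = (9.59×10^-3)(3.410×10^-5) / 4.266×10^-7 = 0.767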